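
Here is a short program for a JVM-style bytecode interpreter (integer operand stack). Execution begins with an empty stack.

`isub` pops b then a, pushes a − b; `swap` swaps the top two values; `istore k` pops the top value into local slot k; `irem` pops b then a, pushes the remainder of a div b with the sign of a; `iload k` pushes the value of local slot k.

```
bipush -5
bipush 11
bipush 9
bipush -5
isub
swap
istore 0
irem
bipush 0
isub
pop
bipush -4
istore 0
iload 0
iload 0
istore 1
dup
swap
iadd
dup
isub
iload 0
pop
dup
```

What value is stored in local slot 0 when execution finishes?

-4

bipush -5  -5
bipush 11  -5 11
bipush 9   -5 11 9
bipush -5  -5 11 9 -5
isub       -5 11 14
swap       -5 14 11
istore 0   -5 14
irem       -5
bipush 0   -5 0
isub       -5
pop        (empty)
bipush -4  -4
istore 0   (empty)
iload 0    -4
iload 0    -4 -4
istore 1   -4
dup        -4 -4
swap       -4 -4
iadd       -8
dup        -8 -8
isub       0
iload 0    0 -4
pop        0
dup        0 0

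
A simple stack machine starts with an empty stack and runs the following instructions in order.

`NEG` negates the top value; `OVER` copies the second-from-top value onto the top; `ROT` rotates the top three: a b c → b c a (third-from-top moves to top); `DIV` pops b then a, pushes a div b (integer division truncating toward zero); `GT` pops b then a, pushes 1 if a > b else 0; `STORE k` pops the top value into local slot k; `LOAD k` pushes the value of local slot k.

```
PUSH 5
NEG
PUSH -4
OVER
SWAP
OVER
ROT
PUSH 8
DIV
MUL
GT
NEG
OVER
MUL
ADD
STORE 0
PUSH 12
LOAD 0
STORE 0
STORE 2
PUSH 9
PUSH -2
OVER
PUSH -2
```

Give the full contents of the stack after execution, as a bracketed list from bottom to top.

[9, -2, 9, -2]

PUSH 5  -> [5]
NEG     -> [-5]
PUSH -4 -> [-5, -4]
OVER    -> [-5, -4, -5]
SWAP    -> [-5, -5, -4]
OVER    -> [-5, -5, -4, -5]
ROT     -> [-5, -4, -5, -5]
PUSH 8  -> [-5, -4, -5, -5, 8]
DIV     -> [-5, -4, -5, 0]
MUL     -> [-5, -4, 0]
GT      -> [-5, 0]
NEG     -> [-5, 0]
OVER    -> [-5, 0, -5]
MUL     -> [-5, 0]
ADD     -> [-5]
STORE 0 -> []
PUSH 12 -> [12]
LOAD 0  -> [12, -5]
STORE 0 -> [12]
STORE 2 -> []
PUSH 9  -> [9]
PUSH -2 -> [9, -2]
OVER    -> [9, -2, 9]
PUSH -2 -> [9, -2, 9, -2]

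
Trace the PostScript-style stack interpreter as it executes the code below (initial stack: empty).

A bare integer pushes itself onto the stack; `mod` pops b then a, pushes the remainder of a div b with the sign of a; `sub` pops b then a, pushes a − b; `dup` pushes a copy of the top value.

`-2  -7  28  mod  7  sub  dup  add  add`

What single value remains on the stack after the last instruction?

-30

-2  : [-2]
-7  : [-2, -7]
28  : [-2, -7, 28]
mod : [-2, -7]
7   : [-2, -7, 7]
sub : [-2, -14]
dup : [-2, -14, -14]
add : [-2, -28]
add : [-30]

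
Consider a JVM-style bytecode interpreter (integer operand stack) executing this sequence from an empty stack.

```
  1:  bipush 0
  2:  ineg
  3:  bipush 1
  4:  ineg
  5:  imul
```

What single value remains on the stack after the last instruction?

bipush 0 -> [0]
ineg     -> [0]
bipush 1 -> [0, 1]
ineg     -> [0, -1]
imul     -> [0]

0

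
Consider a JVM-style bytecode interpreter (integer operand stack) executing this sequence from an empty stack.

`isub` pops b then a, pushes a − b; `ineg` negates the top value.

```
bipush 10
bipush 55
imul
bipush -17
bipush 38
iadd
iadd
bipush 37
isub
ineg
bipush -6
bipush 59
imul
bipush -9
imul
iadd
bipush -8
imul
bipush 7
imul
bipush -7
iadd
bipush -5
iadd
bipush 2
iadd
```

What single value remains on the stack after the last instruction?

bipush 10  → 10
bipush 55  → 10 55
imul       → 550
bipush -17 → 550 -17
bipush 38  → 550 -17 38
iadd       → 550 21
iadd       → 571
bipush 37  → 571 37
isub       → 534
ineg       → -534
bipush -6  → -534 -6
bipush 59  → -534 -6 59
imul       → -534 -354
bipush -9  → -534 -354 -9
imul       → -534 3186
iadd       → 2652
bipush -8  → 2652 -8
imul       → -21216
bipush 7   → -21216 7
imul       → -148512
bipush -7  → -148512 -7
iadd       → -148519
bipush -5  → -148519 -5
iadd       → -148524
bipush 2   → -148524 2
iadd       → -148522

-148522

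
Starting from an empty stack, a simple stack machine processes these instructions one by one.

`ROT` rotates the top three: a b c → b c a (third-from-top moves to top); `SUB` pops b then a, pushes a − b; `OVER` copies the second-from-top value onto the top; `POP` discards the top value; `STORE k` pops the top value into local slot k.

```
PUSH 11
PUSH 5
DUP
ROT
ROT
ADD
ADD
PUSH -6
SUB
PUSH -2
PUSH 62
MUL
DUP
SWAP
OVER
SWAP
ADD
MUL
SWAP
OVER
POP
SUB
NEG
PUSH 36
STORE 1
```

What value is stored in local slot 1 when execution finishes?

PUSH 11 : 11
PUSH 5  : 11 5
DUP     : 11 5 5
ROT     : 5 5 11
ROT     : 5 11 5
ADD     : 5 16
ADD     : 21
PUSH -6 : 21 -6
SUB     : 27
PUSH -2 : 27 -2
PUSH 62 : 27 -2 62
MUL     : 27 -124
DUP     : 27 -124 -124
SWAP    : 27 -124 -124
OVER    : 27 -124 -124 -124
SWAP    : 27 -124 -124 -124
ADD     : 27 -124 -248
MUL     : 27 30752
SWAP    : 30752 27
OVER    : 30752 27 30752
POP     : 30752 27
SUB     : 30725
NEG     : -30725
PUSH 36 : -30725 36
STORE 1 : -30725

36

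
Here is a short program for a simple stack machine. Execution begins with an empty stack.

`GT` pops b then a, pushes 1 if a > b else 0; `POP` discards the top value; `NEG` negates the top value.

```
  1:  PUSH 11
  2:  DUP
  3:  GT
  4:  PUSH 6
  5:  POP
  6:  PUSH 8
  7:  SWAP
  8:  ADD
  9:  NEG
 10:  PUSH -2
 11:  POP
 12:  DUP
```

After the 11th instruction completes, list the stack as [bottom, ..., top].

[-8]

PUSH 11 : [11]
DUP     : [11, 11]
GT      : [0]
PUSH 6  : [0, 6]
POP     : [0]
PUSH 8  : [0, 8]
SWAP    : [8, 0]
ADD     : [8]
NEG     : [-8]
PUSH -2 : [-8, -2]
POP     : [-8]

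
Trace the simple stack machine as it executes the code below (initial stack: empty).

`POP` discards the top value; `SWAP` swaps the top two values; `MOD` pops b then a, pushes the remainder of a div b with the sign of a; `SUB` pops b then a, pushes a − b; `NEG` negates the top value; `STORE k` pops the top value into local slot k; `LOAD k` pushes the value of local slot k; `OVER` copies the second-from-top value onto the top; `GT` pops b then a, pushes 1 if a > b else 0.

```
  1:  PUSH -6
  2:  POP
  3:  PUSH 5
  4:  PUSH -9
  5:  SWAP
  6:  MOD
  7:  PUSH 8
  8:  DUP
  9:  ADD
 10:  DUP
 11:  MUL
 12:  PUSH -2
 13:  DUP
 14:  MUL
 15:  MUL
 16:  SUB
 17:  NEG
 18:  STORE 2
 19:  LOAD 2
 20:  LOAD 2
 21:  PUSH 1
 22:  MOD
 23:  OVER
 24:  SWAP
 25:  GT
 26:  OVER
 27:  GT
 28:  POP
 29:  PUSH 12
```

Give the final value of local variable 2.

PUSH -6  [-6]
POP      []
PUSH 5   [5]
PUSH -9  [5, -9]
SWAP     [-9, 5]
MOD      [-4]
PUSH 8   [-4, 8]
DUP      [-4, 8, 8]
ADD      [-4, 16]
DUP      [-4, 16, 16]
MUL      [-4, 256]
PUSH -2  [-4, 256, -2]
DUP      [-4, 256, -2, -2]
MUL      [-4, 256, 4]
MUL      [-4, 1024]
SUB      [-1028]
NEG      [1028]
STORE 2  []
LOAD 2   [1028]
LOAD 2   [1028, 1028]
PUSH 1   [1028, 1028, 1]
MOD      [1028, 0]
OVER     [1028, 0, 1028]
SWAP     [1028, 1028, 0]
GT       [1028, 1]
OVER     [1028, 1, 1028]
GT       [1028, 0]
POP      [1028]
PUSH 12  [1028, 12]

1028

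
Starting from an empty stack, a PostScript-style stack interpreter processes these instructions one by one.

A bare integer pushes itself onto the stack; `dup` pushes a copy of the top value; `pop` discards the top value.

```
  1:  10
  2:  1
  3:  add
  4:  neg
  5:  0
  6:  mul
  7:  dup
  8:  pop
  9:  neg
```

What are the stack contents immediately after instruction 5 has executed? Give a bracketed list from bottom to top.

10  : 10
1   : 10 1
add : 11
neg : -11
0   : -11 0

[-11, 0]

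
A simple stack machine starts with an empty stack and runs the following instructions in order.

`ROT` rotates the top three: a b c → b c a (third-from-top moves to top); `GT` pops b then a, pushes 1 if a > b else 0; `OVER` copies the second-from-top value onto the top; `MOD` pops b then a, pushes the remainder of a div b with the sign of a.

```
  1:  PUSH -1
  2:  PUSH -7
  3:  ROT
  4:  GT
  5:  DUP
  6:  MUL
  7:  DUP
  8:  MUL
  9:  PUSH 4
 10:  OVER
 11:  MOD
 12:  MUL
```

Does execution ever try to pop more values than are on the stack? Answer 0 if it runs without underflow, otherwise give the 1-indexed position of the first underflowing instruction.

3

PUSH -1 → -1
PUSH -7 → -1 -7
ROT  — needs 3 operands, stack has 2 → underflow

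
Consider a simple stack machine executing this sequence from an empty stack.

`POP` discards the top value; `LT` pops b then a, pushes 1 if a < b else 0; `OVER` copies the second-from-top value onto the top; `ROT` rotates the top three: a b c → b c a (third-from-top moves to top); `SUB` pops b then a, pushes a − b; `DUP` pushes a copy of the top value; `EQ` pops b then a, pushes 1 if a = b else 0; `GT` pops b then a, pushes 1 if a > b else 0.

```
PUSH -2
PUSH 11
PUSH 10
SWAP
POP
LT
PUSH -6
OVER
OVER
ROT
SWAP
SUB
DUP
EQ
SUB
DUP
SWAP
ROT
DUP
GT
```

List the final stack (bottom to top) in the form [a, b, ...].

[0, 0, 0]

PUSH -2  -2
PUSH 11  -2 11
PUSH 10  -2 11 10
SWAP     -2 10 11
POP      -2 10
LT       1
PUSH -6  1 -6
OVER     1 -6 1
OVER     1 -6 1 -6
ROT      1 1 -6 -6
SWAP     1 1 -6 -6
SUB      1 1 0
DUP      1 1 0 0
EQ       1 1 1
SUB      1 0
DUP      1 0 0
SWAP     1 0 0
ROT      0 0 1
DUP      0 0 1 1
GT       0 0 0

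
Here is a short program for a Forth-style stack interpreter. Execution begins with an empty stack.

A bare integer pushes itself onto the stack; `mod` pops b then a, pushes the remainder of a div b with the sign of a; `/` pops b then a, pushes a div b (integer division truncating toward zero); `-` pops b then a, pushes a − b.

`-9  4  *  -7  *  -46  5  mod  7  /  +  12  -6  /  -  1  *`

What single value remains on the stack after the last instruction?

-9  -> [-9]
4   -> [-9, 4]
*   -> [-36]
-7  -> [-36, -7]
*   -> [252]
-46 -> [252, -46]
5   -> [252, -46, 5]
mod -> [252, -1]
7   -> [252, -1, 7]
/   -> [252, 0]
+   -> [252]
12  -> [252, 12]
-6  -> [252, 12, -6]
/   -> [252, -2]
-   -> [254]
1   -> [254, 1]
*   -> [254]

254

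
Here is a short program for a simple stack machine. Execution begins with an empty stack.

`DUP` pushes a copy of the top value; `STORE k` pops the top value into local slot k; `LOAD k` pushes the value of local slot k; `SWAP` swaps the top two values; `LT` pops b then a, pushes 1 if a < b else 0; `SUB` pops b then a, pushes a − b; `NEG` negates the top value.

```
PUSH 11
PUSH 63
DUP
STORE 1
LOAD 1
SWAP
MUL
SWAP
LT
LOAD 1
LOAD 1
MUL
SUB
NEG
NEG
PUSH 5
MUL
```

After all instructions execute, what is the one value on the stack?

PUSH 11 : 11
PUSH 63 : 11 63
DUP     : 11 63 63
STORE 1 : 11 63
LOAD 1  : 11 63 63
SWAP    : 11 63 63
MUL     : 11 3969
SWAP    : 3969 11
LT      : 0
LOAD 1  : 0 63
LOAD 1  : 0 63 63
MUL     : 0 3969
SUB     : -3969
NEG     : 3969
NEG     : -3969
PUSH 5  : -3969 5
MUL     : -19845

-19845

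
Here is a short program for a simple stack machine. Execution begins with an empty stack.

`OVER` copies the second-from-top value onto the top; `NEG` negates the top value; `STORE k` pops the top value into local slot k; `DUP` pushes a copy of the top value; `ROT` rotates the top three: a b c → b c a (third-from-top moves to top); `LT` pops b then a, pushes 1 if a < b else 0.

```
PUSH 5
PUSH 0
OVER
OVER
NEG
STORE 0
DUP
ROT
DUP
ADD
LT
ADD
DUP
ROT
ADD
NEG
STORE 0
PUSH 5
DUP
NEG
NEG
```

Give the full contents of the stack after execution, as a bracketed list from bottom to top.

PUSH 5   5
PUSH 0   5 0
OVER     5 0 5
OVER     5 0 5 0
NEG      5 0 5 0
STORE 0  5 0 5
DUP      5 0 5 5
ROT      5 5 5 0
DUP      5 5 5 0 0
ADD      5 5 5 0
LT       5 5 0
ADD      5 5
DUP      5 5 5
ROT      5 5 5
ADD      5 10
NEG      5 -10
STORE 0  5
PUSH 5   5 5
DUP      5 5 5
NEG      5 5 -5
NEG      5 5 5

[5, 5, 5]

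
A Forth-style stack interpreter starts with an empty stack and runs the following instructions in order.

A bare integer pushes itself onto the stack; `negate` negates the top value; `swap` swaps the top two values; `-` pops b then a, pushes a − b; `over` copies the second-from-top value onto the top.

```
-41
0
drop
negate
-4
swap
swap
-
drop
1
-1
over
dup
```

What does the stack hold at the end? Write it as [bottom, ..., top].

[1, -1, 1, 1]

-41     -41
0       -41 0
drop    -41
negate  41
-4      41 -4
swap    -4 41
swap    41 -4
-       45
drop    (empty)
1       1
-1      1 -1
over    1 -1 1
dup     1 -1 1 1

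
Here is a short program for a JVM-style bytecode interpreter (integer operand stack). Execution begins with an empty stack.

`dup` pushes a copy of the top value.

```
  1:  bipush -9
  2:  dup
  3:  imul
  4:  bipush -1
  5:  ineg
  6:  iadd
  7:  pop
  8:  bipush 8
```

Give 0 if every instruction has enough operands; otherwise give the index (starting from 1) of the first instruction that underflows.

bipush -9  [-9]
dup        [-9, -9]
imul       [81]
bipush -1  [81, -1]
ineg       [81, 1]
iadd       [82]
pop        []
bipush 8   [8]

0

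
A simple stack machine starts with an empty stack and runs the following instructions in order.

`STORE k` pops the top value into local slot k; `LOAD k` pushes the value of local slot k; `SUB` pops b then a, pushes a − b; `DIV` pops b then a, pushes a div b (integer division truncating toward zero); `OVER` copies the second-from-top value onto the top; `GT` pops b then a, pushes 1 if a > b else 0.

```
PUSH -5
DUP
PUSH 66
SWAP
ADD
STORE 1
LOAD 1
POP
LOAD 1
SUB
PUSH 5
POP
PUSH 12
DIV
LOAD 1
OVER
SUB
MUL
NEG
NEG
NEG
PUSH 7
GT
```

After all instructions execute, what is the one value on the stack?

PUSH -5 → -5
DUP     → -5 -5
PUSH 66 → -5 -5 66
SWAP    → -5 66 -5
ADD     → -5 61
STORE 1 → -5
LOAD 1  → -5 61
POP     → -5
LOAD 1  → -5 61
SUB     → -66
PUSH 5  → -66 5
POP     → -66
PUSH 12 → -66 12
DIV     → -5
LOAD 1  → -5 61
OVER    → -5 61 -5
SUB     → -5 66
MUL     → -330
NEG     → 330
NEG     → -330
NEG     → 330
PUSH 7  → 330 7
GT      → 1

1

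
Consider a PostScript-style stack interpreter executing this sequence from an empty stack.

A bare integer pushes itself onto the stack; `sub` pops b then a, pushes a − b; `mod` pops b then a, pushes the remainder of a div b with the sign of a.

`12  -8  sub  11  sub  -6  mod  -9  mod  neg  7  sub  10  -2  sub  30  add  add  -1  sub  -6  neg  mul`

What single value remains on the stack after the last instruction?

198

12  -> [12]
-8  -> [12, -8]
sub -> [20]
11  -> [20, 11]
sub -> [9]
-6  -> [9, -6]
mod -> [3]
-9  -> [3, -9]
mod -> [3]
neg -> [-3]
7   -> [-3, 7]
sub -> [-10]
10  -> [-10, 10]
-2  -> [-10, 10, -2]
sub -> [-10, 12]
30  -> [-10, 12, 30]
add -> [-10, 42]
add -> [32]
-1  -> [32, -1]
sub -> [33]
-6  -> [33, -6]
neg -> [33, 6]
mul -> [198]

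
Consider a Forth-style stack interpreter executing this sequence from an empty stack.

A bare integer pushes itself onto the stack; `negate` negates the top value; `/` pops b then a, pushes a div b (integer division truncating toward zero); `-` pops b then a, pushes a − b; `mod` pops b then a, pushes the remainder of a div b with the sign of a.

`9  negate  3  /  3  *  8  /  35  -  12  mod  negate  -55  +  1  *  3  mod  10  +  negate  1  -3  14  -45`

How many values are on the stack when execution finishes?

5

9      → [9]
negate → [-9]
3      → [-9, 3]
/      → [-3]
3      → [-3, 3]
*      → [-9]
8      → [-9, 8]
/      → [-1]
35     → [-1, 35]
-      → [-36]
12     → [-36, 12]
mod    → [0]
negate → [0]
-55    → [0, -55]
+      → [-55]
1      → [-55, 1]
*      → [-55]
3      → [-55, 3]
mod    → [-1]
10     → [-1, 10]
+      → [9]
negate → [-9]
1      → [-9, 1]
-3     → [-9, 1, -3]
14     → [-9, 1, -3, 14]
-45    → [-9, 1, -3, 14, -45]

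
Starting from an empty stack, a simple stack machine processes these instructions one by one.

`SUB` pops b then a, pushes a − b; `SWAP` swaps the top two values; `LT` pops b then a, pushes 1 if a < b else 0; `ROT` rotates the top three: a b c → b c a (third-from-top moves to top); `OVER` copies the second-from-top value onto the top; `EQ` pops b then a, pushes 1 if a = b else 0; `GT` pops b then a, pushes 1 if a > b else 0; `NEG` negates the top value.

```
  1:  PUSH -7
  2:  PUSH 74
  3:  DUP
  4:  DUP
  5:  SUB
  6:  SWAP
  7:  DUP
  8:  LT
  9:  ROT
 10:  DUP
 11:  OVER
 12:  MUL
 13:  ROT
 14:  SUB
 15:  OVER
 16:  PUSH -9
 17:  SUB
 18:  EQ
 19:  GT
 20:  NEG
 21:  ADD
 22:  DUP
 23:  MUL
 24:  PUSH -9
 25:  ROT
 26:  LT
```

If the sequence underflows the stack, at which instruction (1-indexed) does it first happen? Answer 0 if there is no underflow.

25

PUSH -7 -> -7
PUSH 74 -> -7 74
DUP     -> -7 74 74
DUP     -> -7 74 74 74
SUB     -> -7 74 0
SWAP    -> -7 0 74
DUP     -> -7 0 74 74
LT      -> -7 0 0
ROT     -> 0 0 -7
DUP     -> 0 0 -7 -7
OVER    -> 0 0 -7 -7 -7
MUL     -> 0 0 -7 49
ROT     -> 0 -7 49 0
SUB     -> 0 -7 49
OVER    -> 0 -7 49 -7
PUSH -9 -> 0 -7 49 -7 -9
SUB     -> 0 -7 49 2
EQ      -> 0 -7 0
GT      -> 0 0
NEG     -> 0 0
ADD     -> 0
DUP     -> 0 0
MUL     -> 0
PUSH -9 -> 0 -9
ROT  — needs 3 operands, stack has 2 → underflow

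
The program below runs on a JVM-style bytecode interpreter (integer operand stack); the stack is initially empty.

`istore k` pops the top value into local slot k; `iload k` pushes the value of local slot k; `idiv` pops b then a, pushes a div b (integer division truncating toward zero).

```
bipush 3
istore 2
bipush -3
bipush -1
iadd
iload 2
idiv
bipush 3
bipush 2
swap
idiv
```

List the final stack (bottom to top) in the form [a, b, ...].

bipush 3   3
istore 2   (empty)
bipush -3  -3
bipush -1  -3 -1
iadd       -4
iload 2    -4 3
idiv       -1
bipush 3   -1 3
bipush 2   -1 3 2
swap       -1 2 3
idiv       -1 0

[-1, 0]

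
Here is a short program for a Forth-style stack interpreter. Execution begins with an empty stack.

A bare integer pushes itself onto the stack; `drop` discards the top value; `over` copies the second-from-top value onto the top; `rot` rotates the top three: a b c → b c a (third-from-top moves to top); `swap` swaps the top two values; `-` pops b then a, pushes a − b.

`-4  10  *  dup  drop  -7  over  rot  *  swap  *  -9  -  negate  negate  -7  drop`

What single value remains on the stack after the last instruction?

-11191

-4     → -4
10     → -4 10
*      → -40
dup    → -40 -40
drop   → -40
-7     → -40 -7
over   → -40 -7 -40
rot    → -7 -40 -40
*      → -7 1600
swap   → 1600 -7
*      → -11200
-9     → -11200 -9
-      → -11191
negate → 11191
negate → -11191
-7     → -11191 -7
drop   → -11191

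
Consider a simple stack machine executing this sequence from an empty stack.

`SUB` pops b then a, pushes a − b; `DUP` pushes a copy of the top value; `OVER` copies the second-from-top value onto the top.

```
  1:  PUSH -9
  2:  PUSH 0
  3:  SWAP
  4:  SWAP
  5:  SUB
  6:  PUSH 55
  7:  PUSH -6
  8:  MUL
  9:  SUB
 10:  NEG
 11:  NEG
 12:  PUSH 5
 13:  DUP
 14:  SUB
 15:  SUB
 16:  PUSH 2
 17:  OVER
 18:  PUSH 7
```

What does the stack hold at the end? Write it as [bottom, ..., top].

PUSH -9 -> [-9]
PUSH 0  -> [-9, 0]
SWAP    -> [0, -9]
SWAP    -> [-9, 0]
SUB     -> [-9]
PUSH 55 -> [-9, 55]
PUSH -6 -> [-9, 55, -6]
MUL     -> [-9, -330]
SUB     -> [321]
NEG     -> [-321]
NEG     -> [321]
PUSH 5  -> [321, 5]
DUP     -> [321, 5, 5]
SUB     -> [321, 0]
SUB     -> [321]
PUSH 2  -> [321, 2]
OVER    -> [321, 2, 321]
PUSH 7  -> [321, 2, 321, 7]

[321, 2, 321, 7]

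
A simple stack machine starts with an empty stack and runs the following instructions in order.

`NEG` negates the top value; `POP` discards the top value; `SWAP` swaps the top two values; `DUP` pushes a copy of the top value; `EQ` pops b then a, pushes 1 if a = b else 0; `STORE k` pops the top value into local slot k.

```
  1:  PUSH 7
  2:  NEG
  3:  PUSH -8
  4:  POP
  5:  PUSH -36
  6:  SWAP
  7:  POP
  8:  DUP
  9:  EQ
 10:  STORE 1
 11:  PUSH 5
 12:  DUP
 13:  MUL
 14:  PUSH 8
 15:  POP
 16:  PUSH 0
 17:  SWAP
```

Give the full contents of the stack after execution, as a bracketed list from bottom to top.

PUSH 7   : 7
NEG      : -7
PUSH -8  : -7 -8
POP      : -7
PUSH -36 : -7 -36
SWAP     : -36 -7
POP      : -36
DUP      : -36 -36
EQ       : 1
STORE 1  : (empty)
PUSH 5   : 5
DUP      : 5 5
MUL      : 25
PUSH 8   : 25 8
POP      : 25
PUSH 0   : 25 0
SWAP     : 0 25

[0, 25]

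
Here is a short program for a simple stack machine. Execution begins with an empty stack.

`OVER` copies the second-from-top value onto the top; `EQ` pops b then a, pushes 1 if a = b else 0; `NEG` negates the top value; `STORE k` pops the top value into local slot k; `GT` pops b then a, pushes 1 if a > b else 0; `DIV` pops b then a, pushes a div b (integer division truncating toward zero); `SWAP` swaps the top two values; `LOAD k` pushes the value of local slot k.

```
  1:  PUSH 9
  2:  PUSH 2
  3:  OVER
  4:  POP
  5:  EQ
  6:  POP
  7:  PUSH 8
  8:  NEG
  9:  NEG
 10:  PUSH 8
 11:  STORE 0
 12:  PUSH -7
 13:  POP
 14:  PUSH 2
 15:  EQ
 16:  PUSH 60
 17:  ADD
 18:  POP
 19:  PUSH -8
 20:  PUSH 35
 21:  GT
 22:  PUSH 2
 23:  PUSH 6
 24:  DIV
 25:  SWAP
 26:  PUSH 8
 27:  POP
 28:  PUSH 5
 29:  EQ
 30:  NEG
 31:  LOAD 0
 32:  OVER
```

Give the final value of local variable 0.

PUSH 9   [9]
PUSH 2   [9, 2]
OVER     [9, 2, 9]
POP      [9, 2]
EQ       [0]
POP      []
PUSH 8   [8]
NEG      [-8]
NEG      [8]
PUSH 8   [8, 8]
STORE 0  [8]
PUSH -7  [8, -7]
POP      [8]
PUSH 2   [8, 2]
EQ       [0]
PUSH 60  [0, 60]
ADD      [60]
POP      []
PUSH -8  [-8]
PUSH 35  [-8, 35]
GT       [0]
PUSH 2   [0, 2]
PUSH 6   [0, 2, 6]
DIV      [0, 0]
SWAP     [0, 0]
PUSH 8   [0, 0, 8]
POP      [0, 0]
PUSH 5   [0, 0, 5]
EQ       [0, 0]
NEG      [0, 0]
LOAD 0   [0, 0, 8]
OVER     [0, 0, 8, 0]

8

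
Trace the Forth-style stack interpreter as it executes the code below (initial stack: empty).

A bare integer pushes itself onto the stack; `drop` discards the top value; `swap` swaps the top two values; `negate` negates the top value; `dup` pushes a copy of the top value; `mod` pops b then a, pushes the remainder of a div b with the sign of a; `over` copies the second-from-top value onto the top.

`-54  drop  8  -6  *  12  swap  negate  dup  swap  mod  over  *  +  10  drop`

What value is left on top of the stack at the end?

12

-54    → -54
drop   → (empty)
8      → 8
-6     → 8 -6
*      → -48
12     → -48 12
swap   → 12 -48
negate → 12 48
dup    → 12 48 48
swap   → 12 48 48
mod    → 12 0
over   → 12 0 12
*      → 12 0
+      → 12
10     → 12 10
drop   → 12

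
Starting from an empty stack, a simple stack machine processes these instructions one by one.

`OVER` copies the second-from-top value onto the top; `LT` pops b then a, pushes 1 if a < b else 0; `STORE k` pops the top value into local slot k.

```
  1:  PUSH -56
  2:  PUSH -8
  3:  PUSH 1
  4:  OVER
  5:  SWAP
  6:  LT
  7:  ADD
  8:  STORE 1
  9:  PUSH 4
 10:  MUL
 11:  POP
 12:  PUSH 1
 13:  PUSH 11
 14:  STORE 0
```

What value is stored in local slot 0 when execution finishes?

11

PUSH -56 → [-56]
PUSH -8  → [-56, -8]
PUSH 1   → [-56, -8, 1]
OVER     → [-56, -8, 1, -8]
SWAP     → [-56, -8, -8, 1]
LT       → [-56, -8, 1]
ADD      → [-56, -7]
STORE 1  → [-56]
PUSH 4   → [-56, 4]
MUL      → [-224]
POP      → []
PUSH 1   → [1]
PUSH 11  → [1, 11]
STORE 0  → [1]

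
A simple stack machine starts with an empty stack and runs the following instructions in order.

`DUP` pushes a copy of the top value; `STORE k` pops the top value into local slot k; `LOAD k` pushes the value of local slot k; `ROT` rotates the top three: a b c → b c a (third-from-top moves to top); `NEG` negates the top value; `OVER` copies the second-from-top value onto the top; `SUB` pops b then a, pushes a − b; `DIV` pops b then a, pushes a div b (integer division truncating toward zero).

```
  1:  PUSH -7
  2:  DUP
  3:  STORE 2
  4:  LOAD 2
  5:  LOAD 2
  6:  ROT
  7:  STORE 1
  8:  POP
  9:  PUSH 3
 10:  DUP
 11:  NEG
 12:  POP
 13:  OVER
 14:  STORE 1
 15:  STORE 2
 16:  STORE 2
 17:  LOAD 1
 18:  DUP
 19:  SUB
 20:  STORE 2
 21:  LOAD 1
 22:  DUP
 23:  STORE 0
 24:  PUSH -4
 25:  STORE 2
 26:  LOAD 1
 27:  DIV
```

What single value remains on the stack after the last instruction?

1

PUSH -7 → -7
DUP     → -7 -7
STORE 2 → -7
LOAD 2  → -7 -7
LOAD 2  → -7 -7 -7
ROT     → -7 -7 -7
STORE 1 → -7 -7
POP     → -7
PUSH 3  → -7 3
DUP     → -7 3 3
NEG     → -7 3 -3
POP     → -7 3
OVER    → -7 3 -7
STORE 1 → -7 3
STORE 2 → -7
STORE 2 → (empty)
LOAD 1  → -7
DUP     → -7 -7
SUB     → 0
STORE 2 → (empty)
LOAD 1  → -7
DUP     → -7 -7
STORE 0 → -7
PUSH -4 → -7 -4
STORE 2 → -7
LOAD 1  → -7 -7
DIV     → 1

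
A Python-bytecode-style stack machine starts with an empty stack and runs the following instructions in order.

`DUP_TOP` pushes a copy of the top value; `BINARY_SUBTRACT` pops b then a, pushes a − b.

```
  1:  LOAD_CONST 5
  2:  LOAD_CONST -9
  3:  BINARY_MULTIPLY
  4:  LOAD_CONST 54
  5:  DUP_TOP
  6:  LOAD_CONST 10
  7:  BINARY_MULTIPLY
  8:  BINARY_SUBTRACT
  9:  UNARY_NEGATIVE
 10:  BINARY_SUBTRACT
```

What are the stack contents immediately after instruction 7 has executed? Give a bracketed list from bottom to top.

[-45, 54, 540]

LOAD_CONST 5     5
LOAD_CONST -9    5 -9
BINARY_MULTIPLY  -45
LOAD_CONST 54    -45 54
DUP_TOP          -45 54 54
LOAD_CONST 10    -45 54 54 10
BINARY_MULTIPLY  -45 54 540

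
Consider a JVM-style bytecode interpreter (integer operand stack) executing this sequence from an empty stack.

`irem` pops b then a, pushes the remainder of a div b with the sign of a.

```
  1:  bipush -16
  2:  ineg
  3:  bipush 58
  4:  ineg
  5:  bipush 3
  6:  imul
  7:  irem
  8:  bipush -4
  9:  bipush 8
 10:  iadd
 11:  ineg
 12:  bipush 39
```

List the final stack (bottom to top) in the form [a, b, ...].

bipush -16 → -16
ineg       → 16
bipush 58  → 16 58
ineg       → 16 -58
bipush 3   → 16 -58 3
imul       → 16 -174
irem       → 16
bipush -4  → 16 -4
bipush 8   → 16 -4 8
iadd       → 16 4
ineg       → 16 -4
bipush 39  → 16 -4 39

[16, -4, 39]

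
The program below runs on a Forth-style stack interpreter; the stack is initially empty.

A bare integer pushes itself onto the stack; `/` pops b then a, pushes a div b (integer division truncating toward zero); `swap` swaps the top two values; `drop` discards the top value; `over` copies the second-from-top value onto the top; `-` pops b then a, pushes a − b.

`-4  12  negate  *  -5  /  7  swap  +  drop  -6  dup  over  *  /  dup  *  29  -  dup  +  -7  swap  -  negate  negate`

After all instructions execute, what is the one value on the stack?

-4     -> [-4]
12     -> [-4, 12]
negate -> [-4, -12]
*      -> [48]
-5     -> [48, -5]
/      -> [-9]
7      -> [-9, 7]
swap   -> [7, -9]
+      -> [-2]
drop   -> []
-6     -> [-6]
dup    -> [-6, -6]
over   -> [-6, -6, -6]
*      -> [-6, 36]
/      -> [0]
dup    -> [0, 0]
*      -> [0]
29     -> [0, 29]
-      -> [-29]
dup    -> [-29, -29]
+      -> [-58]
-7     -> [-58, -7]
swap   -> [-7, -58]
-      -> [51]
negate -> [-51]
negate -> [51]

51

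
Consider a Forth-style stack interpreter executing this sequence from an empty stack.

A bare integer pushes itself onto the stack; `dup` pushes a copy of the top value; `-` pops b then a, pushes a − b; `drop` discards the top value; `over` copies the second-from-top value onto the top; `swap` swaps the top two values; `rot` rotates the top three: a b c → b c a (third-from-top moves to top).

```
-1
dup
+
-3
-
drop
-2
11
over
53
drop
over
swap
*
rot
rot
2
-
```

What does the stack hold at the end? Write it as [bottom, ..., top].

[-22, -2, 9]

-1   → -1
dup  → -1 -1
+    → -2
-3   → -2 -3
-    → 1
drop → (empty)
-2   → -2
11   → -2 11
over → -2 11 -2
53   → -2 11 -2 53
drop → -2 11 -2
over → -2 11 -2 11
swap → -2 11 11 -2
*    → -2 11 -22
rot  → 11 -22 -2
rot  → -22 -2 11
2    → -22 -2 11 2
-    → -22 -2 9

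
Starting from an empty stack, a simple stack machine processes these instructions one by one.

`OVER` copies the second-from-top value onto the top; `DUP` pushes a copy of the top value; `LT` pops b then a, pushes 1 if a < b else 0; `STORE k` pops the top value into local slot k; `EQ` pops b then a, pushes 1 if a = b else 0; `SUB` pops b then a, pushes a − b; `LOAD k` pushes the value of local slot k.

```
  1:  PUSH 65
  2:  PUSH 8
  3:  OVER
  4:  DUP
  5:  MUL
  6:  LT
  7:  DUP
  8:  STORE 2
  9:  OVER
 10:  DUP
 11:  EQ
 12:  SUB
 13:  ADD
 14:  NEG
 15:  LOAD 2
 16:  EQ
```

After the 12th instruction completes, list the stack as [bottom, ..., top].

[65, 0]

PUSH 65 → 65
PUSH 8  → 65 8
OVER    → 65 8 65
DUP     → 65 8 65 65
MUL     → 65 8 4225
LT      → 65 1
DUP     → 65 1 1
STORE 2 → 65 1
OVER    → 65 1 65
DUP     → 65 1 65 65
EQ      → 65 1 1
SUB     → 65 0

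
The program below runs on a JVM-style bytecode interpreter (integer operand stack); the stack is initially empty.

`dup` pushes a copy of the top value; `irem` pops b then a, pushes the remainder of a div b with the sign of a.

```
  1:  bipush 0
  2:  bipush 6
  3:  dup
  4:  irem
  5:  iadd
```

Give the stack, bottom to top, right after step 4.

bipush 0  [0]
bipush 6  [0, 6]
dup       [0, 6, 6]
irem      [0, 0]

[0, 0]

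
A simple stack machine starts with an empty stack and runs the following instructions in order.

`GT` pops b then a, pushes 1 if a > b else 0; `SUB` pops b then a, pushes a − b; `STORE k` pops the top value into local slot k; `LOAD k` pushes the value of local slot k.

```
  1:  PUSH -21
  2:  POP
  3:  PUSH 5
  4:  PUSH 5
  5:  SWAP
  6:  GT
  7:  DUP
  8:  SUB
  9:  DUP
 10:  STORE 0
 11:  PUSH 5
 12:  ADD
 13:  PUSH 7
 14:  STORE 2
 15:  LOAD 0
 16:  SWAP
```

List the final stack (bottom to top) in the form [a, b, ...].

PUSH -21 -> [-21]
POP      -> []
PUSH 5   -> [5]
PUSH 5   -> [5, 5]
SWAP     -> [5, 5]
GT       -> [0]
DUP      -> [0, 0]
SUB      -> [0]
DUP      -> [0, 0]
STORE 0  -> [0]
PUSH 5   -> [0, 5]
ADD      -> [5]
PUSH 7   -> [5, 7]
STORE 2  -> [5]
LOAD 0   -> [5, 0]
SWAP     -> [0, 5]

[0, 5]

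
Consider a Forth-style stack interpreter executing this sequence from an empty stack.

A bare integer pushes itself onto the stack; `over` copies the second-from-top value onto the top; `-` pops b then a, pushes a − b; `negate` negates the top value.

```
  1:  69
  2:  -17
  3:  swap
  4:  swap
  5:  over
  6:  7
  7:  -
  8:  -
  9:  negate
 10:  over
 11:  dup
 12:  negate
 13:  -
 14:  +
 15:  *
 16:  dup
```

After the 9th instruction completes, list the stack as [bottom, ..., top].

[69, 79]

69     -> [69]
-17    -> [69, -17]
swap   -> [-17, 69]
swap   -> [69, -17]
over   -> [69, -17, 69]
7      -> [69, -17, 69, 7]
-      -> [69, -17, 62]
-      -> [69, -79]
negate -> [69, 79]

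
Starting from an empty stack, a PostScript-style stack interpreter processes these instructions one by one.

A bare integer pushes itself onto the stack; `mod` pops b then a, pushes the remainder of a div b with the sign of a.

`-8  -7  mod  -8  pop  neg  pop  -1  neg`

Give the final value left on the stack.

1

-8  → -8
-7  → -8 -7
mod → -1
-8  → -1 -8
pop → -1
neg → 1
pop → (empty)
-1  → -1
neg → 1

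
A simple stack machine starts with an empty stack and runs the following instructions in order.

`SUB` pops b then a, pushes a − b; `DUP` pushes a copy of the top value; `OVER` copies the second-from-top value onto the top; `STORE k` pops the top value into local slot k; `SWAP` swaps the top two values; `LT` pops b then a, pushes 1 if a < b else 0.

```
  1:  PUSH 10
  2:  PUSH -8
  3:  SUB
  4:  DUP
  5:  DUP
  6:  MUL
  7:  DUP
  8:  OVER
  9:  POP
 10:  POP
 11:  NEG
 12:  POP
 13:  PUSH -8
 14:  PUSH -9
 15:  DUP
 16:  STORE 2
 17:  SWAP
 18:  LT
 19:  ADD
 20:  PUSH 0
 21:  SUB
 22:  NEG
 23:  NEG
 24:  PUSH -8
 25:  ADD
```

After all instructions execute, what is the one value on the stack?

11

PUSH 10  [10]
PUSH -8  [10, -8]
SUB      [18]
DUP      [18, 18]
DUP      [18, 18, 18]
MUL      [18, 324]
DUP      [18, 324, 324]
OVER     [18, 324, 324, 324]
POP      [18, 324, 324]
POP      [18, 324]
NEG      [18, -324]
POP      [18]
PUSH -8  [18, -8]
PUSH -9  [18, -8, -9]
DUP      [18, -8, -9, -9]
STORE 2  [18, -8, -9]
SWAP     [18, -9, -8]
LT       [18, 1]
ADD      [19]
PUSH 0   [19, 0]
SUB      [19]
NEG      [-19]
NEG      [19]
PUSH -8  [19, -8]
ADD      [11]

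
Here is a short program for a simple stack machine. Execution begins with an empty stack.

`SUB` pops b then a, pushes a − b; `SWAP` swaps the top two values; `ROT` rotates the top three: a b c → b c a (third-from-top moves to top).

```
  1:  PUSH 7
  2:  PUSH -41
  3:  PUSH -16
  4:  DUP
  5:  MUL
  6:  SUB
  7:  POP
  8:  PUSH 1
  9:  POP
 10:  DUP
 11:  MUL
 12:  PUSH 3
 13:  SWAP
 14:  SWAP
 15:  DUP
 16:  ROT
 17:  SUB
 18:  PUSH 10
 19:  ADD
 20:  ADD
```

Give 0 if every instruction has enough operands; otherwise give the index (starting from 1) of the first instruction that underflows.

PUSH 7   → 7
PUSH -41 → 7 -41
PUSH -16 → 7 -41 -16
DUP      → 7 -41 -16 -16
MUL      → 7 -41 256
SUB      → 7 -297
POP      → 7
PUSH 1   → 7 1
POP      → 7
DUP      → 7 7
MUL      → 49
PUSH 3   → 49 3
SWAP     → 3 49
SWAP     → 49 3
DUP      → 49 3 3
ROT      → 3 3 49
SUB      → 3 -46
PUSH 10  → 3 -46 10
ADD      → 3 -36
ADD      → -33

0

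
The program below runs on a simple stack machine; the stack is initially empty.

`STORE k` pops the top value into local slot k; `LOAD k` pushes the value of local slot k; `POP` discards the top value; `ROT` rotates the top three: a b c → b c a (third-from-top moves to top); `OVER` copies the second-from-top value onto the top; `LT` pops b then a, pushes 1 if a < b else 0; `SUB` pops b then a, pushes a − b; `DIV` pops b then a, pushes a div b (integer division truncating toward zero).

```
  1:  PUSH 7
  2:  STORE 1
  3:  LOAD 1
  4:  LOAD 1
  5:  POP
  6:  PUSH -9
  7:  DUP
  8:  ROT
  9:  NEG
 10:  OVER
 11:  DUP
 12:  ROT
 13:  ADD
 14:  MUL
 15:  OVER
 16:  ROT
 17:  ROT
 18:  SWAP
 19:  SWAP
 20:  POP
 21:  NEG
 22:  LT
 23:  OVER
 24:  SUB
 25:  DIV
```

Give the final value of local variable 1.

PUSH 7  : [7]
STORE 1 : []
LOAD 1  : [7]
LOAD 1  : [7, 7]
POP     : [7]
PUSH -9 : [7, -9]
DUP     : [7, -9, -9]
ROT     : [-9, -9, 7]
NEG     : [-9, -9, -7]
OVER    : [-9, -9, -7, -9]
DUP     : [-9, -9, -7, -9, -9]
ROT     : [-9, -9, -9, -9, -7]
ADD     : [-9, -9, -9, -16]
MUL     : [-9, -9, 144]
OVER    : [-9, -9, 144, -9]
ROT     : [-9, 144, -9, -9]
ROT     : [-9, -9, -9, 144]
SWAP    : [-9, -9, 144, -9]
SWAP    : [-9, -9, -9, 144]
POP     : [-9, -9, -9]
NEG     : [-9, -9, 9]
LT      : [-9, 1]
OVER    : [-9, 1, -9]
SUB     : [-9, 10]
DIV     : [0]

7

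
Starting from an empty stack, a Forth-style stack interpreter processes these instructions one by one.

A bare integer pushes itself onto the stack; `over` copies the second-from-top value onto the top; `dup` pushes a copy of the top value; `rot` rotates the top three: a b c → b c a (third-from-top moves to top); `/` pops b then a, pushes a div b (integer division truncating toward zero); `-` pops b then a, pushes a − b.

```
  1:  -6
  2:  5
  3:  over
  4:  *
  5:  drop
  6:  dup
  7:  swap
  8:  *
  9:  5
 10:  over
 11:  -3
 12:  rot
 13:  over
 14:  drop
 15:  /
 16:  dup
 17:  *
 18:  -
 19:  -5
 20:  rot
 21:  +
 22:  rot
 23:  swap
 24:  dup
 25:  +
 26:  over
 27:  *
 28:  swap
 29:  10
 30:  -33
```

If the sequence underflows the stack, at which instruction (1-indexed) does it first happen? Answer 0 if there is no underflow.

-6   → -6
5    → -6 5
over → -6 5 -6
*    → -6 -30
drop → -6
dup  → -6 -6
swap → -6 -6
*    → 36
5    → 36 5
over → 36 5 36
-3   → 36 5 36 -3
rot  → 36 36 -3 5
over → 36 36 -3 5 -3
drop → 36 36 -3 5
/    → 36 36 0
dup  → 36 36 0 0
*    → 36 36 0
-    → 36 36
-5   → 36 36 -5
rot  → 36 -5 36
+    → 36 31
rot  — needs 3 operands, stack has 2 → underflow

22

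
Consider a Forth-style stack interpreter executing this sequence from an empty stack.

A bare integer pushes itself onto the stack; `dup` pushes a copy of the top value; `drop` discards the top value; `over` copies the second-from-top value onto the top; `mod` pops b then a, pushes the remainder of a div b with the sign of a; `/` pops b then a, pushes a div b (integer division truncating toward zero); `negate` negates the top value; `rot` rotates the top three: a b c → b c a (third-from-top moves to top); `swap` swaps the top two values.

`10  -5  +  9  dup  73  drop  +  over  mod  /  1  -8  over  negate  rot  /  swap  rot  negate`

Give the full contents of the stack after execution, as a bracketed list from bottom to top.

10     → 10
-5     → 10 -5
+      → 5
9      → 5 9
dup    → 5 9 9
73     → 5 9 9 73
drop   → 5 9 9
+      → 5 18
over   → 5 18 5
mod    → 5 3
/      → 1
1      → 1 1
-8     → 1 1 -8
over   → 1 1 -8 1
negate → 1 1 -8 -1
rot    → 1 -8 -1 1
/      → 1 -8 -1
swap   → 1 -1 -8
rot    → -1 -8 1
negate → -1 -8 -1

[-1, -8, -1]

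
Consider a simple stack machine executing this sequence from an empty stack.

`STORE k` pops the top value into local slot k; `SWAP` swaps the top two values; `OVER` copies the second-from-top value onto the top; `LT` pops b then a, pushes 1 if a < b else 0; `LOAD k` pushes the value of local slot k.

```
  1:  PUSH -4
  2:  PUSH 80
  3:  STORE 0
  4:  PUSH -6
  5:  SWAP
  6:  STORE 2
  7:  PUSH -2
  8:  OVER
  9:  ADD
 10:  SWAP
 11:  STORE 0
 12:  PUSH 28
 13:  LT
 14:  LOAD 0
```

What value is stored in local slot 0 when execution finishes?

PUSH -4 : [-4]
PUSH 80 : [-4, 80]
STORE 0 : [-4]
PUSH -6 : [-4, -6]
SWAP    : [-6, -4]
STORE 2 : [-6]
PUSH -2 : [-6, -2]
OVER    : [-6, -2, -6]
ADD     : [-6, -8]
SWAP    : [-8, -6]
STORE 0 : [-8]
PUSH 28 : [-8, 28]
LT      : [1]
LOAD 0  : [1, -6]

-6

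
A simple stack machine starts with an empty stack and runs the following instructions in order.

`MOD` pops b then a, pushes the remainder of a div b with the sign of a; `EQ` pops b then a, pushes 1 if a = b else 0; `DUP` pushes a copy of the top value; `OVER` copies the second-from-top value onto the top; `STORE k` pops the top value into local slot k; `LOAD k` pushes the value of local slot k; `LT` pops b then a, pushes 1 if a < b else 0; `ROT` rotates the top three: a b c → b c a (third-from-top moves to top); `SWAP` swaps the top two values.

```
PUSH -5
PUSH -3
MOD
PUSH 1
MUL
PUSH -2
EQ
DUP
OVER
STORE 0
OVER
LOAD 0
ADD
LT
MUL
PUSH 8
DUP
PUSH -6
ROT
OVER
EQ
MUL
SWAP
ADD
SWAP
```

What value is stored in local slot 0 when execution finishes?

1

PUSH -5 : [-5]
PUSH -3 : [-5, -3]
MOD     : [-2]
PUSH 1  : [-2, 1]
MUL     : [-2]
PUSH -2 : [-2, -2]
EQ      : [1]
DUP     : [1, 1]
OVER    : [1, 1, 1]
STORE 0 : [1, 1]
OVER    : [1, 1, 1]
LOAD 0  : [1, 1, 1, 1]
ADD     : [1, 1, 2]
LT      : [1, 1]
MUL     : [1]
PUSH 8  : [1, 8]
DUP     : [1, 8, 8]
PUSH -6 : [1, 8, 8, -6]
ROT     : [1, 8, -6, 8]
OVER    : [1, 8, -6, 8, -6]
EQ      : [1, 8, -6, 0]
MUL     : [1, 8, 0]
SWAP    : [1, 0, 8]
ADD     : [1, 8]
SWAP    : [8, 1]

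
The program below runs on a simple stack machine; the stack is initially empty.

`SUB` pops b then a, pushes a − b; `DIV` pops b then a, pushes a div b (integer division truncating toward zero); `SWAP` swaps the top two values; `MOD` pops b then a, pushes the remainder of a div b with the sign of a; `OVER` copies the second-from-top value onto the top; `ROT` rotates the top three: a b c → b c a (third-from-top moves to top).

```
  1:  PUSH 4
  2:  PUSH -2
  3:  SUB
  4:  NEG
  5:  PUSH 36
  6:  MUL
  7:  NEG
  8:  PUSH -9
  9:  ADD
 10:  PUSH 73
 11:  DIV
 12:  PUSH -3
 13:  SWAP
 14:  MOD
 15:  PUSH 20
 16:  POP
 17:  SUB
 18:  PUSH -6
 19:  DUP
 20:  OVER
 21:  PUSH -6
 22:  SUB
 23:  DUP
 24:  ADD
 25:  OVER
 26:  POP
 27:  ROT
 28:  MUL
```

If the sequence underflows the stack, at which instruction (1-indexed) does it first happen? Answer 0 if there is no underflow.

17

PUSH 4   4
PUSH -2  4 -2
SUB      6
NEG      -6
PUSH 36  -6 36
MUL      -216
NEG      216
PUSH -9  216 -9
ADD      207
PUSH 73  207 73
DIV      2
PUSH -3  2 -3
SWAP     -3 2
MOD      -1
PUSH 20  -1 20
POP      -1
SUB  — needs 2 operands, stack has 1 → underflow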